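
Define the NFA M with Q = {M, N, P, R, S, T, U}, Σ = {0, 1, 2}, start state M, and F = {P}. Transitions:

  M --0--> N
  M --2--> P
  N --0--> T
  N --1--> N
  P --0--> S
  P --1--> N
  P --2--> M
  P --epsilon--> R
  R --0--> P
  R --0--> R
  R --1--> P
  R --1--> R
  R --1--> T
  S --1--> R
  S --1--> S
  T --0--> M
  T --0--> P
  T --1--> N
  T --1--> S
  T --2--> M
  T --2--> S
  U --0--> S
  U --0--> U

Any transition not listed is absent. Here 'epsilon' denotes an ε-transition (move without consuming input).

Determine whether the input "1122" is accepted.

No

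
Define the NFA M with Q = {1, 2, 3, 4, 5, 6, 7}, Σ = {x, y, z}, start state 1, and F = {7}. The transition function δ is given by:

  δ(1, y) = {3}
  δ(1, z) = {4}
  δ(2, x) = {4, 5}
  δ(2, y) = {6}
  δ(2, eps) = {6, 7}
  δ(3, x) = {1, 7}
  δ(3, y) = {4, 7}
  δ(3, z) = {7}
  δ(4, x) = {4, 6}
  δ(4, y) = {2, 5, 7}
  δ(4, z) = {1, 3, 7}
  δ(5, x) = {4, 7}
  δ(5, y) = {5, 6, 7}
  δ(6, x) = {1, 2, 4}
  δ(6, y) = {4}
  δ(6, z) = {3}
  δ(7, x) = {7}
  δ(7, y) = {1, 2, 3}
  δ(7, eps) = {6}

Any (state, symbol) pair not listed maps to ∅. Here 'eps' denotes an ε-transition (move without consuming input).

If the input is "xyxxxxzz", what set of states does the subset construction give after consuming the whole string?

∅

Start in {1}.
Read 'x': 1→∅; now ∅.
The set is empty and remains empty for the remaining 7 symbols.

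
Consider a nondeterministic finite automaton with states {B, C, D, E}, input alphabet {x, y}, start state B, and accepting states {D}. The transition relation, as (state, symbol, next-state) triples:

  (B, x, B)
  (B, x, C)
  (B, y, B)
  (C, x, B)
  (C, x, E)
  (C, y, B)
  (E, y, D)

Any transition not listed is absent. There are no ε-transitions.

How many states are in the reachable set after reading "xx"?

3

Start in {B}.
Read 'x': B→{B, C}; now {B, C}.
Read 'x': B→{B, C}, C→{B, E}; now {B, C, E}.
That set has 3 states.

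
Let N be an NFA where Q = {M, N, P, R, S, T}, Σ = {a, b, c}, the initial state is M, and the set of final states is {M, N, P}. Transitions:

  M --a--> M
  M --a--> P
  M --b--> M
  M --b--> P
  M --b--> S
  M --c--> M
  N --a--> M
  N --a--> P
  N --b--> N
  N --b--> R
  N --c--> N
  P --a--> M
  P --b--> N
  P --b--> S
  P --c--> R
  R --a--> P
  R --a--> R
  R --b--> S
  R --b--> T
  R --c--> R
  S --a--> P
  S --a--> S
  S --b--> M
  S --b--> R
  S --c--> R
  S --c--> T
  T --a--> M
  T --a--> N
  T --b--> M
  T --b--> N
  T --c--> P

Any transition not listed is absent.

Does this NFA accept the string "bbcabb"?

Yes

Start in {M}.
Read 'b': {M} → {M, P, S}.
Read 'b': {M, P, S} → {M, N, P, R, S}.
Read 'c': {M, N, P, R, S} → {M, N, R, T}.
Read 'a': {M, N, R, T} → {M, N, P, R}.
Read 'b': {M, N, P, R} → {M, N, P, R, S, T}.
Read 'b': {M, N, P, R, S, T} → {M, N, P, R, S, T}.
The final set {M, N, P, R, S, T} contains the accepting states M, N, P.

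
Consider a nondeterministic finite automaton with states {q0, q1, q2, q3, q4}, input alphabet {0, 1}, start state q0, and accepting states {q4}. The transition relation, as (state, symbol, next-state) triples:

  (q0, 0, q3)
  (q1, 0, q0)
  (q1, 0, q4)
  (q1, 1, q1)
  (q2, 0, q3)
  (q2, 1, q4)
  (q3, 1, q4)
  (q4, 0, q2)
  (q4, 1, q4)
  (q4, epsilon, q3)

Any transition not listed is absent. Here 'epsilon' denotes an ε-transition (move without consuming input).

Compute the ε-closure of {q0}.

{q0}

Begin with {q0}.
No ε-moves leave this set, so the closure equals the set itself.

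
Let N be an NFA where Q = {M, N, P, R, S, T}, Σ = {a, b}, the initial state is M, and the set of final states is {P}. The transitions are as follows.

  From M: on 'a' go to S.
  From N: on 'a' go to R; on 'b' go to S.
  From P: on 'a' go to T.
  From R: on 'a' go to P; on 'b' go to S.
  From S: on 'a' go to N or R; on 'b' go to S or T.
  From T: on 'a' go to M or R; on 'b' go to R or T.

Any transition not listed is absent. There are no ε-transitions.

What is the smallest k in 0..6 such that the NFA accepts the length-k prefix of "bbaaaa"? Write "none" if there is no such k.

none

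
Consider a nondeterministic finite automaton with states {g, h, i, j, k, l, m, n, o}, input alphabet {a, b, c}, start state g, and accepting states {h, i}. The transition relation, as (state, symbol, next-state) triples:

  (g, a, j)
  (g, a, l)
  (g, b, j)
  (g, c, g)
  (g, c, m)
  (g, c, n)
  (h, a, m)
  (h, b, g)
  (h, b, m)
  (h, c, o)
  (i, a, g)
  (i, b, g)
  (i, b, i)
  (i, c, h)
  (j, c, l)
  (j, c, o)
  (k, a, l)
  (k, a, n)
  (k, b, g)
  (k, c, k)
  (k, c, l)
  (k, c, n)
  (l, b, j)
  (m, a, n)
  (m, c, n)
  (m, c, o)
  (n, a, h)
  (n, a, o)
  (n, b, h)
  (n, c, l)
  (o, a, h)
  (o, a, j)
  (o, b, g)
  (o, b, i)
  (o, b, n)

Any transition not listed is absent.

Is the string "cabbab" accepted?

Start in {g}.
Read 'c': g→{g, m, n}; now {g, m, n}.
Read 'a': g→{j, l}, m→{n}, n→{h, o}; now {h, j, l, n, o}.
Read 'b': h→{g, m}, j→∅, l→{j}, n→{h}, o→{g, i, n}; now {g, h, i, j, m, n}.
Read 'b': g→{j}, h→{g, m}, i→{g, i}, j→∅, m→∅, n→{h}; now {g, h, i, j, m}.
Read 'a': g→{j, l}, h→{m}, i→{g}, j→∅, m→{n}; now {g, j, l, m, n}.
Read 'b': g→{j}, j→∅, l→{j}, m→∅, n→{h}; now {h, j}.
The final set {h, j} contains the accepting state h.

Yes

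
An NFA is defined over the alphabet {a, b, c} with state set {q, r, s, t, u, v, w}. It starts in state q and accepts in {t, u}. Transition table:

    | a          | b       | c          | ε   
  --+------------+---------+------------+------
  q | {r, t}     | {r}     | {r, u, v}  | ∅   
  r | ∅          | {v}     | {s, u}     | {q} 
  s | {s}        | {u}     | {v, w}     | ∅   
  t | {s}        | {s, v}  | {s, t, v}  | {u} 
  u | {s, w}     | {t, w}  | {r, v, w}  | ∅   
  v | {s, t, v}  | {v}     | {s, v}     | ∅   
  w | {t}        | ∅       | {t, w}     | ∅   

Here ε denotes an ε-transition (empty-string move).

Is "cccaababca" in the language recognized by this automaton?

Yes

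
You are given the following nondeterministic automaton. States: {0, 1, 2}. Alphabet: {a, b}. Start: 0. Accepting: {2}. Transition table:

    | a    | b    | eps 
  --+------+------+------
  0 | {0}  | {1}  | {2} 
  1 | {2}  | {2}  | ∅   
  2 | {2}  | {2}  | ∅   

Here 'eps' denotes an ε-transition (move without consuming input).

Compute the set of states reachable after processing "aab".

{1, 2}

Start: ε-closure({0}) = {0, 2}.
Read 'a': 0→{0}, 2→{2}; now {0, 2}.
Read 'a': 0→{0}, 2→{2}; now {0, 2}.
Read 'b': 0→{1}, 2→{2}; now {1, 2}.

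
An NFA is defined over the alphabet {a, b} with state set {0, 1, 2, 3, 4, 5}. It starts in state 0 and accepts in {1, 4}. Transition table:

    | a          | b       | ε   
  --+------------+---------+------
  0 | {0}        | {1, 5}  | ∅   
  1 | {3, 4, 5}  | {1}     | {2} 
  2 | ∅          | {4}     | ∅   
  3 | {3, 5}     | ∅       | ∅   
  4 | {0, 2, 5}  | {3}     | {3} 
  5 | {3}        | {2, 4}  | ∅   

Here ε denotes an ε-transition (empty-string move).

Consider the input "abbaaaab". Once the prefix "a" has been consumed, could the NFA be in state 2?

No

Start in {0}.
Read 'a': {0} → {0}.
State 2 is not in {0}.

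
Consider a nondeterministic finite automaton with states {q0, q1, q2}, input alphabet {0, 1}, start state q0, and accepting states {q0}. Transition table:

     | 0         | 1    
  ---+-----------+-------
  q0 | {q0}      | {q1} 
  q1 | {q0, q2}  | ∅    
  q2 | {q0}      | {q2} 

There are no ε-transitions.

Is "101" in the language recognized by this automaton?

Start in {q0}.
Read '1': {q0} → {q1}.
Read '0': {q1} → {q0, q2}.
Read '1': {q0, q2} → {q1, q2}.
The final set {q1, q2} contains no accepting state.

No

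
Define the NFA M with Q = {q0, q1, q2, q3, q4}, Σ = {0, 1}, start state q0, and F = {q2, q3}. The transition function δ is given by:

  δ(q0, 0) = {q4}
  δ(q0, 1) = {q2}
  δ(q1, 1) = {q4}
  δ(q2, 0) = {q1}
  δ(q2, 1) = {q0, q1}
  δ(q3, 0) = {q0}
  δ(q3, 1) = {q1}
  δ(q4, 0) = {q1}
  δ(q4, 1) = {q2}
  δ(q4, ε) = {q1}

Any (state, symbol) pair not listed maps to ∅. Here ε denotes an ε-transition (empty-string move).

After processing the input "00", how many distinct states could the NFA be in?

1

Start in {q0}.
Read '0': q0→{q4}; union {q4}; ε-closure = {q1, q4}.
Read '0': q1→∅, q4→{q1}; now {q1}.
That set has 1 state.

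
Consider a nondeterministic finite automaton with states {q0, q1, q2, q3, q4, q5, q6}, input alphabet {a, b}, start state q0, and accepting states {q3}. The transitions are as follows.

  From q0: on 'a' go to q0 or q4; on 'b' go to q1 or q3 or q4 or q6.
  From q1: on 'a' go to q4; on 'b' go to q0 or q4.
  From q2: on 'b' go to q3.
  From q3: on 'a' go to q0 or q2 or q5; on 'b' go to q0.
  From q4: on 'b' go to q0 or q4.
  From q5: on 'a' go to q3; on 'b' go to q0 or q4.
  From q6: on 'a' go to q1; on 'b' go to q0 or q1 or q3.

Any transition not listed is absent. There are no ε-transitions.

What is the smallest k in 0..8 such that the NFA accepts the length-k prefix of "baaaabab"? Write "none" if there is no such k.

1

Start in {q0}.
Read 'b': q0→{q1, q3, q4, q6}; now {q1, q3, q4, q6}.
None of the earlier sets intersect F, but {q1, q3, q4, q6} does.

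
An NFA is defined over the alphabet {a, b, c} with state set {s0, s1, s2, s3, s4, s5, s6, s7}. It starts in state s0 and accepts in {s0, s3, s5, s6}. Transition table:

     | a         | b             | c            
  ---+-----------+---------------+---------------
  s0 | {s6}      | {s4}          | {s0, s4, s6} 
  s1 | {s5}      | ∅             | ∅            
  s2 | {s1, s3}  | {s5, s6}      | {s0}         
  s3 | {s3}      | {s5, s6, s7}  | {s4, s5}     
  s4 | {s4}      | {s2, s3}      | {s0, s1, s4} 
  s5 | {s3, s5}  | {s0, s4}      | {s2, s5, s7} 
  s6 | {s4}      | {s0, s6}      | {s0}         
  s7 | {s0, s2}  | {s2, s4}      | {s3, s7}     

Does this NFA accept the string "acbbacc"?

Yes

Start in {s0}.
Read 'a': s0→{s6}; now {s6}.
Read 'c': s6→{s0}; now {s0}.
Read 'b': s0→{s4}; now {s4}.
Read 'b': s4→{s2, s3}; now {s2, s3}.
Read 'a': s2→{s1, s3}, s3→{s3}; now {s1, s3}.
Read 'c': s1→∅, s3→{s4, s5}; now {s4, s5}.
Read 'c': s4→{s0, s1, s4}, s5→{s2, s5, s7}; now {s0, s1, s2, s4, s5, s7}.
The final set {s0, s1, s2, s4, s5, s7} contains the accepting states s0, s5.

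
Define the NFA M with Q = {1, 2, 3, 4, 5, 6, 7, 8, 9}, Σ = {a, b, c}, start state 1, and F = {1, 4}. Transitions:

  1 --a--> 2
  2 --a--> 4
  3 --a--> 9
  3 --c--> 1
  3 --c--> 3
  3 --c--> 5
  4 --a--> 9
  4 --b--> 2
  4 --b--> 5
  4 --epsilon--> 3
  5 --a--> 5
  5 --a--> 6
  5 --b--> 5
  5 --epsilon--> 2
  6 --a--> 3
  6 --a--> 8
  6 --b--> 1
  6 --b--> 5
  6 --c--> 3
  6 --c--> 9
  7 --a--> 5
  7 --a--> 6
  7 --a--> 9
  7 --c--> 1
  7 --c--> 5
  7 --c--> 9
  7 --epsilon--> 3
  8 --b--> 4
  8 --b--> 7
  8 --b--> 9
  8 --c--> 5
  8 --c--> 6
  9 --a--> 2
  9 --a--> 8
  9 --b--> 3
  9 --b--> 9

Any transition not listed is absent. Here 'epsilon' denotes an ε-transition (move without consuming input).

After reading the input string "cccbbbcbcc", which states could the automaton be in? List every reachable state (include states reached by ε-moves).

∅

Start in {1}.
Read 'c': 1→∅; now ∅.
The set is empty and remains empty for the remaining 9 symbols.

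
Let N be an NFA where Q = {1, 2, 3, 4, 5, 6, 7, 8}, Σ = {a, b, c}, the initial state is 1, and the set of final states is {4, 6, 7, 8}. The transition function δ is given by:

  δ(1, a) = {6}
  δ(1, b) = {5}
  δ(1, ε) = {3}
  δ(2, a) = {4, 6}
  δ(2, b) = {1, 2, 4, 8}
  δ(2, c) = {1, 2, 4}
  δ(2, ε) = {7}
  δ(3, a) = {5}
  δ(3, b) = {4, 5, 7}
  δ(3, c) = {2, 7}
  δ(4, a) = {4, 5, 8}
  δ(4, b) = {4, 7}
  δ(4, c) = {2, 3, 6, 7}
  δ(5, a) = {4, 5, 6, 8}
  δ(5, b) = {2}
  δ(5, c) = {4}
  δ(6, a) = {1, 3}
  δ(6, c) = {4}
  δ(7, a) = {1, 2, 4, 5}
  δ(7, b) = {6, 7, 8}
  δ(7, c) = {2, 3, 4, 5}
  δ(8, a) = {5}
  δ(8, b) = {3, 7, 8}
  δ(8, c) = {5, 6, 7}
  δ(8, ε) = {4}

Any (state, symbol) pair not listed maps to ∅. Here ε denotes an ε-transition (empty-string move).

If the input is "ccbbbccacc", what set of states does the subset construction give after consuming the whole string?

{1, 2, 3, 4, 5, 6, 7}

Start: ε-closure({1}) = {1, 3}.
Read 'c': {1, 3} → {2, 7}.
Read 'c': {2, 7} → {1, 2, 3, 4, 5, 7}.
Read 'b': {1, 2, 3, 4, 5, 7} → {1, 2, 3, 4, 5, 6, 7, 8}.
Read 'b': {1, 2, 3, 4, 5, 6, 7, 8} → {1, 2, 3, 4, 5, 6, 7, 8}.
Read 'b': {1, 2, 3, 4, 5, 6, 7, 8} → {1, 2, 3, 4, 5, 6, 7, 8}.
Read 'c': {1, 2, 3, 4, 5, 6, 7, 8} → {1, 2, 3, 4, 5, 6, 7}.
Read 'c': {1, 2, 3, 4, 5, 6, 7} → {1, 2, 3, 4, 5, 6, 7}.
Read 'a': {1, 2, 3, 4, 5, 6, 7} → {1, 2, 3, 4, 5, 6, 7, 8}.
Read 'c': {1, 2, 3, 4, 5, 6, 7, 8} → {1, 2, 3, 4, 5, 6, 7}.
Read 'c': {1, 2, 3, 4, 5, 6, 7} → {1, 2, 3, 4, 5, 6, 7}.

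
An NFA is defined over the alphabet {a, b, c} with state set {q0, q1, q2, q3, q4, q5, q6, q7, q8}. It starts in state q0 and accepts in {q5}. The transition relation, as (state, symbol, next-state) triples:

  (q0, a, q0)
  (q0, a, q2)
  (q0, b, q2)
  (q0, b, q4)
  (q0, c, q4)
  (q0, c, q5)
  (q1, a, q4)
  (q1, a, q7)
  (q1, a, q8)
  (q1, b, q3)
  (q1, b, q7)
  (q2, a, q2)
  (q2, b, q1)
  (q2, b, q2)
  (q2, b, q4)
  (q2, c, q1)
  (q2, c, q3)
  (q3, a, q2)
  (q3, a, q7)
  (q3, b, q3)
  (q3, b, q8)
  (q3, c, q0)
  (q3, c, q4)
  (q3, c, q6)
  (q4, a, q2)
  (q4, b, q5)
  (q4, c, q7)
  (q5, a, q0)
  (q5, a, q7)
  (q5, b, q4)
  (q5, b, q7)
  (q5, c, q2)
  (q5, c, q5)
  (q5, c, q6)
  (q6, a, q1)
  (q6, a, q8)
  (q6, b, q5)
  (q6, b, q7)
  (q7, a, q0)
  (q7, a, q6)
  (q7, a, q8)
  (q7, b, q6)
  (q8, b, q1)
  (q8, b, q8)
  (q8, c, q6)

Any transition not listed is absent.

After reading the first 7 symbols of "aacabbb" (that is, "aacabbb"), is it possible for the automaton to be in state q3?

Yes

Start in {q0}.
Read 'a': q0→{q0, q2}; now {q0, q2}.
Read 'a': q0→{q0, q2}, q2→{q2}; now {q0, q2}.
Read 'c': q0→{q4, q5}, q2→{q1, q3}; now {q1, q3, q4, q5}.
Read 'a': q1→{q4, q7, q8}, q3→{q2, q7}, q4→{q2}, q5→{q0, q7}; now {q0, q2, q4, q7, q8}.
Read 'b': q0→{q2, q4}, q2→{q1, q2, q4}, q4→{q5}, q7→{q6}, q8→{q1, q8}; now {q1, q2, q4, q5, q6, q8}.
Read 'b': q1→{q3, q7}, q2→{q1, q2, q4}, q4→{q5}, q5→{q4, q7}, q6→{q5, q7}, q8→{q1, q8}; now {q1, q2, q3, q4, q5, q7, q8}.
Read 'b': q1→{q3, q7}, q2→{q1, q2, q4}, q3→{q3, q8}, q4→{q5}, q5→{q4, q7}, q7→{q6}, q8→{q1, q8}; now {q1, q2, q3, q4, q5, q6, q7, q8}.
State q3 is in {q1, q2, q3, q4, q5, q6, q7, q8}.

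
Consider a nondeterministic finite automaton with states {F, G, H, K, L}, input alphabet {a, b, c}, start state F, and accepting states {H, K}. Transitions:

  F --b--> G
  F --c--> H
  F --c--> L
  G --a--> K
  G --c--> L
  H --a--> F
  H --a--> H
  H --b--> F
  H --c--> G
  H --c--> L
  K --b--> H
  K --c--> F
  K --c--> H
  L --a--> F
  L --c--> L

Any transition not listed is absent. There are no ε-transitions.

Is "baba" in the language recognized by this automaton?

Start in {F}.
Read 'b': F→{G}; now {G}.
Read 'a': G→{K}; now {K}.
Read 'b': K→{H}; now {H}.
Read 'a': H→{F, H}; now {F, H}.
The final set {F, H} contains the accepting state H.

Yes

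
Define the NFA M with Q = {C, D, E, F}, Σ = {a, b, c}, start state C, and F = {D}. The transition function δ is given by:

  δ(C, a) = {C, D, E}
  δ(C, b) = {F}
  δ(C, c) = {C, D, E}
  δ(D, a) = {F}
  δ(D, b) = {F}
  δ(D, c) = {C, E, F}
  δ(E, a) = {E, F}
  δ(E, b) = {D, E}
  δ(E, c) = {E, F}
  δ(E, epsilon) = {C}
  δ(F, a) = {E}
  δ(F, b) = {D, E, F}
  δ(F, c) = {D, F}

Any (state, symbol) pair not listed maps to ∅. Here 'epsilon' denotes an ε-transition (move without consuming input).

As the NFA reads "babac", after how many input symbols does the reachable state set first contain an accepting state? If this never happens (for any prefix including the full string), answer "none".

3

Start in {C}.
Read 'b': C→{F}; now {F}.
Read 'a': F→{E}; union {E}; ε-closure = {C, E}.
Read 'b': C→{F}, E→{D, E}; union {D, E, F}; ε-closure = {C, D, E, F}.
None of the earlier sets intersect F, but {C, D, E, F} does.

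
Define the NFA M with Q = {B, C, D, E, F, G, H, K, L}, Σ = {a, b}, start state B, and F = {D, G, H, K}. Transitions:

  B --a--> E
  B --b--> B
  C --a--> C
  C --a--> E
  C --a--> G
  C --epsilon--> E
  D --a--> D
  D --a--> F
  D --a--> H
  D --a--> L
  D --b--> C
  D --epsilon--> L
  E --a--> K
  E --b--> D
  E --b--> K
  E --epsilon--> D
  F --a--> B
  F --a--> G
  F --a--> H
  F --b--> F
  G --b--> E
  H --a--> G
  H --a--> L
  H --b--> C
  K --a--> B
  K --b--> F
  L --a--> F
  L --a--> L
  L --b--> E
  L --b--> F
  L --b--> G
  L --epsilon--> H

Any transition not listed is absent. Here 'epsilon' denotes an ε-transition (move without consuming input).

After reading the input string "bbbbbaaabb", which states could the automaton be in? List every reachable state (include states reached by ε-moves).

Start in {B}.
Read 'b': B→{B}; now {B}.
Read 'b': B→{B}; now {B}.
Read 'b': B→{B}; now {B}.
Read 'b': B→{B}; now {B}.
Read 'b': B→{B}; now {B}.
Read 'a': B→{E}; union {E}; ε-closure = {D, E, H, L}.
Read 'a': D→{D, F, H, L}, E→{K}, H→{G, L}, L→{F, L}; now {D, F, G, H, K, L}.
Read 'a': D→{D, F, H, L}, F→{B, G, H}, G→∅, H→{G, L}, K→{B}, L→{F, L}; now {B, D, F, G, H, L}.
Read 'b': B→{B}, D→{C}, F→{F}, G→{E}, H→{C}, L→{E, F, G}; union {B, C, E, F, G}; ε-closure = {B, C, D, E, F, G, H, L}.
Read 'b': B→{B}, C→∅, D→{C}, E→{D, K}, F→{F}, G→{E}, H→{C}, L→{E, F, G}; union {B, C, D, E, F, G, K}; ε-closure = {B, C, D, E, F, G, H, K, L}.

{B, C, D, E, F, G, H, K, L}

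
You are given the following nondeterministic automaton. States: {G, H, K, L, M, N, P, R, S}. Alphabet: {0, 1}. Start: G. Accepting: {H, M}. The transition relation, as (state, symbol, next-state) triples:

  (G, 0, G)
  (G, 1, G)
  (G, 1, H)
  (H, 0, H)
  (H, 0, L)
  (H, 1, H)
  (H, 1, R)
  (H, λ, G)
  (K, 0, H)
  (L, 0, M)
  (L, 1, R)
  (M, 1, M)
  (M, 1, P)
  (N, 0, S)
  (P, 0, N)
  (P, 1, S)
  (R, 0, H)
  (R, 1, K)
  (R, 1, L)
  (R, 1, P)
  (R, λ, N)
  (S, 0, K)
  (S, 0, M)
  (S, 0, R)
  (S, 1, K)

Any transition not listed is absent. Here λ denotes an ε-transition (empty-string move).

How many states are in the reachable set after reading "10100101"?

7

Start in {G}.
Read '1': G→{G, H}; now {G, H}.
Read '0': G→{G}, H→{H, L}; now {G, H, L}.
Read '1': G→{G, H}, H→{H, R}, L→{R}; union {G, H, R}; ε-closure = {G, H, N, R}.
Read '0': G→{G}, H→{H, L}, N→{S}, R→{H}; now {G, H, L, S}.
Read '0': G→{G}, H→{H, L}, L→{M}, S→{K, M, R}; union {G, H, K, L, M, R}; ε-closure = {G, H, K, L, M, N, R}.
Read '1': G→{G, H}, H→{H, R}, K→∅, L→{R}, M→{M, P}, N→∅, R→{K, L, P}; union {G, H, K, L, M, P, R}; ε-closure = {G, H, K, L, M, N, P, R}.
Read '0': G→{G}, H→{H, L}, K→{H}, L→{M}, M→∅, N→{S}, P→{N}, R→{H}; now {G, H, L, M, N, S}.
Read '1': G→{G, H}, H→{H, R}, L→{R}, M→{M, P}, N→∅, S→{K}; union {G, H, K, M, P, R}; ε-closure = {G, H, K, M, N, P, R}.
That set has 7 states.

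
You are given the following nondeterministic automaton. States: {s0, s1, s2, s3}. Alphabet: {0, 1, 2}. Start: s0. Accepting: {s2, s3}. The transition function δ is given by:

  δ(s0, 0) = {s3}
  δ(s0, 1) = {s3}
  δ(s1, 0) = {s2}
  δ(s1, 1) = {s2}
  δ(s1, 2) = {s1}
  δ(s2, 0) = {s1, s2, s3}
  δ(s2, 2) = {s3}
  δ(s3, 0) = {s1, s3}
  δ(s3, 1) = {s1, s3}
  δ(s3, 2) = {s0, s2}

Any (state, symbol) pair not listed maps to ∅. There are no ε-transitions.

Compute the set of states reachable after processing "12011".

{s1, s2, s3}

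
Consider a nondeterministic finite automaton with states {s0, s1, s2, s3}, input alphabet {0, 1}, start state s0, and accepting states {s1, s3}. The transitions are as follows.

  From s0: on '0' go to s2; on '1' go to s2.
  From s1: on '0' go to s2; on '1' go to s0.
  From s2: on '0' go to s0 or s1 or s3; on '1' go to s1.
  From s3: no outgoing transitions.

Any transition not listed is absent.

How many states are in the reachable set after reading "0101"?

1

Start in {s0}.
Read '0': s0→{s2}; now {s2}.
Read '1': s2→{s1}; now {s1}.
Read '0': s1→{s2}; now {s2}.
Read '1': s2→{s1}; now {s1}.
That set has 1 state.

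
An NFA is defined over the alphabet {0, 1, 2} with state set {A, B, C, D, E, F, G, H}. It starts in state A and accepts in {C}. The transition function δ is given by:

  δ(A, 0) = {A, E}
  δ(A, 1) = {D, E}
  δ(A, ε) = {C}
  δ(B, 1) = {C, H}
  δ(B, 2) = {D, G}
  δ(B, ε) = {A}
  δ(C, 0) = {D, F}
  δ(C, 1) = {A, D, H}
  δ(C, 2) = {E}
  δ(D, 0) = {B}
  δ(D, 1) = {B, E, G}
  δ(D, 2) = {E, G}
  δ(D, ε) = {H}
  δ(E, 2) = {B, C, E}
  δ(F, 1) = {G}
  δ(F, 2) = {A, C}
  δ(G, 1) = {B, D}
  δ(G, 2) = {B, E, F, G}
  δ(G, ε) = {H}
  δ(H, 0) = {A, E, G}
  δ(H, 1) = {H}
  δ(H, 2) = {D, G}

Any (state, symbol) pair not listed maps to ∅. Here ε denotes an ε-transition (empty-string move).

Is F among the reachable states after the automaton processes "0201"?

Start: ε-closure({A}) = {A, C}.
Read '0': {A, C} → {A, C, D, E, F, H}.
Read '2': {A, C, D, E, F, H} → {A, B, C, D, E, G, H}.
Read '0': {A, B, C, D, E, G, H} → {A, B, C, D, E, F, G, H}.
Read '1': {A, B, C, D, E, F, G, H} → {A, B, C, D, E, G, H}.
State F is not in {A, B, C, D, E, G, H}.

No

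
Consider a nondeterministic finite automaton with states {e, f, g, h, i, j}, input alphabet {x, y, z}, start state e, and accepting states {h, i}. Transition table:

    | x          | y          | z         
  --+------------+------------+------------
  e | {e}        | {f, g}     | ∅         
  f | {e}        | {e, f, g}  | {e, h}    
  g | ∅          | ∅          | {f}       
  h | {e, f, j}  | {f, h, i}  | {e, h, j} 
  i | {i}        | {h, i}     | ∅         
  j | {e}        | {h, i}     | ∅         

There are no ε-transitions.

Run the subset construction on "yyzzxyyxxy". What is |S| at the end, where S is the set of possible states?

Start in {e}.
Read 'y': {e} → {f, g}.
Read 'y': {f, g} → {e, f, g}.
Read 'z': {e, f, g} → {e, f, h}.
Read 'z': {e, f, h} → {e, h, j}.
Read 'x': {e, h, j} → {e, f, j}.
Read 'y': {e, f, j} → {e, f, g, h, i}.
Read 'y': {e, f, g, h, i} → {e, f, g, h, i}.
Read 'x': {e, f, g, h, i} → {e, f, i, j}.
Read 'x': {e, f, i, j} → {e, i}.
Read 'y': {e, i} → {f, g, h, i}.
That set has 4 states.

4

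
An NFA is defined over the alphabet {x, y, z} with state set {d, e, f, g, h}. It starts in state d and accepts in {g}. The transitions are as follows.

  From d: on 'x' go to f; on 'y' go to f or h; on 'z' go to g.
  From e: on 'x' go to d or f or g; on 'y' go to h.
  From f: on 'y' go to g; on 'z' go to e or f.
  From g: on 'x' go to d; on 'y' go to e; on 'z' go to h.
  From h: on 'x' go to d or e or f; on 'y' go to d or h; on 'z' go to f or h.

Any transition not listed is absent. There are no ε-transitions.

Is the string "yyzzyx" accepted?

No

Start in {d}.
Read 'y': d→{f, h}; now {f, h}.
Read 'y': f→{g}, h→{d, h}; now {d, g, h}.
Read 'z': d→{g}, g→{h}, h→{f, h}; now {f, g, h}.
Read 'z': f→{e, f}, g→{h}, h→{f, h}; now {e, f, h}.
Read 'y': e→{h}, f→{g}, h→{d, h}; now {d, g, h}.
Read 'x': d→{f}, g→{d}, h→{d, e, f}; now {d, e, f}.
The final set {d, e, f} contains no accepting state.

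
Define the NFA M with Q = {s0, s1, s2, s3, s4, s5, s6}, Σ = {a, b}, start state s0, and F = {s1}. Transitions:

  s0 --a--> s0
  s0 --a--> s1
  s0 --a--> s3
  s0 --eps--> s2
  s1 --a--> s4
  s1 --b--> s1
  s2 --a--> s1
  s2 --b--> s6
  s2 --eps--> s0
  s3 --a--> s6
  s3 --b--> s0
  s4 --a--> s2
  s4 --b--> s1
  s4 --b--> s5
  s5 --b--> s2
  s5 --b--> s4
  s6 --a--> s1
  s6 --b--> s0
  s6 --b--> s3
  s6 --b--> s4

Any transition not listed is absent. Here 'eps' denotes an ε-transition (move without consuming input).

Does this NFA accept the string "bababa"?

No

Start: ε-closure({s0}) = {s0, s2}.
Read 'b': s0→∅, s2→{s6}; now {s6}.
Read 'a': s6→{s1}; now {s1}.
Read 'b': s1→{s1}; now {s1}.
Read 'a': s1→{s4}; now {s4}.
Read 'b': s4→{s1, s5}; now {s1, s5}.
Read 'a': s1→{s4}, s5→∅; now {s4}.
The final set {s4} contains no accepting state.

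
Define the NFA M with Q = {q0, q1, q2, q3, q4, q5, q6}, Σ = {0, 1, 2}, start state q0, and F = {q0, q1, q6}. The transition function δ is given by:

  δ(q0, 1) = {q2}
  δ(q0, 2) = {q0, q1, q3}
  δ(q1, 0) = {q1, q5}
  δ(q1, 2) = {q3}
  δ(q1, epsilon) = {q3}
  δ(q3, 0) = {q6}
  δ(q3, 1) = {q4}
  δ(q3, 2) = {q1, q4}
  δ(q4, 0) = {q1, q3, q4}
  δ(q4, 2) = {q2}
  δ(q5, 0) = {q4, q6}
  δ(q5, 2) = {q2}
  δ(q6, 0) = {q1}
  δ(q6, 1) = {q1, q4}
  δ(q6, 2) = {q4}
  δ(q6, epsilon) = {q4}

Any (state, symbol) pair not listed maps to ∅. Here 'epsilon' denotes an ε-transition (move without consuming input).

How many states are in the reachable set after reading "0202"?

Start in {q0}.
Read '0': q0→∅; now ∅.
The set is empty and remains empty for the remaining 3 symbols.
That set has 0 states.

0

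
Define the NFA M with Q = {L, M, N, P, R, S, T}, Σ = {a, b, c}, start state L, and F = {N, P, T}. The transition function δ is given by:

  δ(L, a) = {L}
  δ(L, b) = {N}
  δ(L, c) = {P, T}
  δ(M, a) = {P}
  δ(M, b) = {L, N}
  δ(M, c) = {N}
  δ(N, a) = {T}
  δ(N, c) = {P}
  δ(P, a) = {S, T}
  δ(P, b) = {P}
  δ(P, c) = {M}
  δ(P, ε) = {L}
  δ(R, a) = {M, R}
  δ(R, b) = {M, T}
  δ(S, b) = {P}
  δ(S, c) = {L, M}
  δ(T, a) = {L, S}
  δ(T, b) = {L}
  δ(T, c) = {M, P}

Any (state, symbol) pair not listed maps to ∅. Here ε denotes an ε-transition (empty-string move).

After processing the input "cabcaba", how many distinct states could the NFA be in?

3

Start in {L}.
Read 'c': {L} → {L, P, T}.
Read 'a': {L, P, T} → {L, S, T}.
Read 'b': {L, S, T} → {L, N, P}.
Read 'c': {L, N, P} → {L, M, P, T}.
Read 'a': {L, M, P, T} → {L, P, S, T}.
Read 'b': {L, P, S, T} → {L, N, P}.
Read 'a': {L, N, P} → {L, S, T}.
That set has 3 states.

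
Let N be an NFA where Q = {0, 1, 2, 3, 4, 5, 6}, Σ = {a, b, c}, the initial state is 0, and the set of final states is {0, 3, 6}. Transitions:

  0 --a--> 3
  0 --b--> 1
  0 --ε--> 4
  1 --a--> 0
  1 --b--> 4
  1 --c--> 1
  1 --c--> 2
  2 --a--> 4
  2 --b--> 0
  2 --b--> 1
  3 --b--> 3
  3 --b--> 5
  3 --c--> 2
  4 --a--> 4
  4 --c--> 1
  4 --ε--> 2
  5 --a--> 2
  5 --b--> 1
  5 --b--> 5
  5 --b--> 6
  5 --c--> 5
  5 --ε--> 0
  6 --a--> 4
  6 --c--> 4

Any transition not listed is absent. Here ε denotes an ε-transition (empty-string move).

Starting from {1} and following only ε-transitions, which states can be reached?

Begin with {1}.
No ε-moves leave this set, so the closure equals the set itself.

{1}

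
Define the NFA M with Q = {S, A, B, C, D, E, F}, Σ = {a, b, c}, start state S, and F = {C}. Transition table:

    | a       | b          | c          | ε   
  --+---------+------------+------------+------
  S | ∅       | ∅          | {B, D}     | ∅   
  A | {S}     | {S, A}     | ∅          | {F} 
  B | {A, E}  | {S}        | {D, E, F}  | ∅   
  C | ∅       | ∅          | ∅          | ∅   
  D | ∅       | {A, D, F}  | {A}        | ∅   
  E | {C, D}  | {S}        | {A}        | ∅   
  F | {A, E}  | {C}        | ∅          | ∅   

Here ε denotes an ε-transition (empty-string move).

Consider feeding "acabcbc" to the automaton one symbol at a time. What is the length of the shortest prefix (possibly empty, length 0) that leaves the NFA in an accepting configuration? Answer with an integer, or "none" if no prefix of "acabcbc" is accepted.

Start in {S}.
Read 'a': S→∅; now ∅.
The set is empty and remains empty for the remaining 6 symbols.
No reachable set along the way intersects F.

none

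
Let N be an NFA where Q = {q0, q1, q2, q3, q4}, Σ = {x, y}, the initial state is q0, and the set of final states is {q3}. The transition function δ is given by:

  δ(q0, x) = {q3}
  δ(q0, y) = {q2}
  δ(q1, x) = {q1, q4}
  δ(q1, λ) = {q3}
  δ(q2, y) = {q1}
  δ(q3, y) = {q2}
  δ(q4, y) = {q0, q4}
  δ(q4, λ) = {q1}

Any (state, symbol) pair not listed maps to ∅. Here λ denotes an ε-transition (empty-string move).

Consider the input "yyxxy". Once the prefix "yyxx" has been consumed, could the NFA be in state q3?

Start in {q0}.
Read 'y': q0→{q2}; now {q2}.
Read 'y': q2→{q1}; union {q1}; ε-closure = {q1, q3}.
Read 'x': q1→{q1, q4}, q3→∅; union {q1, q4}; ε-closure = {q1, q3, q4}.
Read 'x': q1→{q1, q4}, q3→∅, q4→∅; union {q1, q4}; ε-closure = {q1, q3, q4}.
State q3 is in {q1, q3, q4}.

Yes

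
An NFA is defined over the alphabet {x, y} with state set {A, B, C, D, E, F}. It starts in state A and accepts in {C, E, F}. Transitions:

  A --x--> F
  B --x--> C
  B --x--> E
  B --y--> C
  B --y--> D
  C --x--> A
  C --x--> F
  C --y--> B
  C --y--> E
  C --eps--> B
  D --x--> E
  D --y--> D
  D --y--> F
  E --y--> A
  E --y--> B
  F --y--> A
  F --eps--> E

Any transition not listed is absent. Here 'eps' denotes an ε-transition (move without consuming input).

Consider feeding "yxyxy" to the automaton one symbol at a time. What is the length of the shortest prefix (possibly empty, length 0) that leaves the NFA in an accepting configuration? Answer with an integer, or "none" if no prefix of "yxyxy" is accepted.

none

Start in {A}.
Read 'y': A→∅; now ∅.
The set is empty and remains empty for the remaining 4 symbols.
No reachable set along the way intersects F.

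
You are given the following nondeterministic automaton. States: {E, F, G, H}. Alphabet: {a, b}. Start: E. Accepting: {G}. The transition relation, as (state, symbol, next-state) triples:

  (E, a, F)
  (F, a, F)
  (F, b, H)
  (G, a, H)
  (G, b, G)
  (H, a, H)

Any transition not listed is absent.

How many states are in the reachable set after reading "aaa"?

1

Start in {E}.
Read 'a': E→{F}; now {F}.
Read 'a': F→{F}; now {F}.
Read 'a': F→{F}; now {F}.
That set has 1 state.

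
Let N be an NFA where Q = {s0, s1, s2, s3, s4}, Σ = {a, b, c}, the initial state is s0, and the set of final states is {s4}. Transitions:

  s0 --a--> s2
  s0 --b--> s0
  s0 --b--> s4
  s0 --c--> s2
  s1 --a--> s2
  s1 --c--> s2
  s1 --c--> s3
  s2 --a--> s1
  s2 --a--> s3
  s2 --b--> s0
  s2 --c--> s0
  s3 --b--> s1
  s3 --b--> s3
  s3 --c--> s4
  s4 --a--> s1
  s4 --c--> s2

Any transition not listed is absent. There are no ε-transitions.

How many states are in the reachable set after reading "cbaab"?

2

Start in {s0}.
Read 'c': s0→{s2}; now {s2}.
Read 'b': s2→{s0}; now {s0}.
Read 'a': s0→{s2}; now {s2}.
Read 'a': s2→{s1, s3}; now {s1, s3}.
Read 'b': s1→∅, s3→{s1, s3}; now {s1, s3}.
That set has 2 states.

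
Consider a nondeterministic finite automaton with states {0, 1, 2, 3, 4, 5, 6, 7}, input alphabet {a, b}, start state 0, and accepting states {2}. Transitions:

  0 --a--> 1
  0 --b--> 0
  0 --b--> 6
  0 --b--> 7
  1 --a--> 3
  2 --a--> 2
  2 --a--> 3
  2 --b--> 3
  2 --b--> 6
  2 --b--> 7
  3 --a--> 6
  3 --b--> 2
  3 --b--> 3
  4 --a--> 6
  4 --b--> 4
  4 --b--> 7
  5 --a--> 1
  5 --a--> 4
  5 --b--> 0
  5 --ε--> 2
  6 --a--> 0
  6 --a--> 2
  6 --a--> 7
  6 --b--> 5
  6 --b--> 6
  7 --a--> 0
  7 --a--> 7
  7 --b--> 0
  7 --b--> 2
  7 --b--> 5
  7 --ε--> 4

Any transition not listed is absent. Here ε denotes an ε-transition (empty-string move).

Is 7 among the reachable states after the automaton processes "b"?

Start in {0}.
Read 'b': {0} → {0, 4, 6, 7}.
State 7 is in {0, 4, 6, 7}.

Yes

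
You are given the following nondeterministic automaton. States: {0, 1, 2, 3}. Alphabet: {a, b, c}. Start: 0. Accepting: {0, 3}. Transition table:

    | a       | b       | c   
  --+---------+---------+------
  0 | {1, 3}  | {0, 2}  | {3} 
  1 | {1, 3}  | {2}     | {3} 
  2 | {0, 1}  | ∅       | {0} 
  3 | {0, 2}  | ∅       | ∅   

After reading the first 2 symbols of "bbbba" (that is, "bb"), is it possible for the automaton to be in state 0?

Yes

Start in {0}.
Read 'b': 0→{0, 2}; now {0, 2}.
Read 'b': 0→{0, 2}, 2→∅; now {0, 2}.
State 0 is in {0, 2}.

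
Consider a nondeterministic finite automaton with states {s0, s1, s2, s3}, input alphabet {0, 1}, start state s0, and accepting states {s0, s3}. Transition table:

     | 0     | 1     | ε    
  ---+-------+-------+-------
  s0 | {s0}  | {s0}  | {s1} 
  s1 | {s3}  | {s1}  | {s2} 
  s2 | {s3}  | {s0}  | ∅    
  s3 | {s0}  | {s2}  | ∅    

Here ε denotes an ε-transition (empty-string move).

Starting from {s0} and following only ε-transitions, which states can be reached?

{s0, s1, s2}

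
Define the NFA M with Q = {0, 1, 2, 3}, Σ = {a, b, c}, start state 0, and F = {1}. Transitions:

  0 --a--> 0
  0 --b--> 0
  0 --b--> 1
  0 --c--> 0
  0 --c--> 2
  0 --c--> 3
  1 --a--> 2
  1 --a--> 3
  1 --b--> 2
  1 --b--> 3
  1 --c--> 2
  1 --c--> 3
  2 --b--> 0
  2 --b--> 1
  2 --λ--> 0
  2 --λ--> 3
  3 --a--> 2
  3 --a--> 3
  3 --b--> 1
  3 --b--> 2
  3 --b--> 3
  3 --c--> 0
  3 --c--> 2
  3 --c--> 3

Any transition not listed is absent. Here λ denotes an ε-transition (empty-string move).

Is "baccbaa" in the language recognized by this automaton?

No

Start in {0}.
Read 'b': {0} → {0, 1}.
Read 'a': {0, 1} → {0, 2, 3}.
Read 'c': {0, 2, 3} → {0, 2, 3}.
Read 'c': {0, 2, 3} → {0, 2, 3}.
Read 'b': {0, 2, 3} → {0, 1, 2, 3}.
Read 'a': {0, 1, 2, 3} → {0, 2, 3}.
Read 'a': {0, 2, 3} → {0, 2, 3}.
The final set {0, 2, 3} contains no accepting state.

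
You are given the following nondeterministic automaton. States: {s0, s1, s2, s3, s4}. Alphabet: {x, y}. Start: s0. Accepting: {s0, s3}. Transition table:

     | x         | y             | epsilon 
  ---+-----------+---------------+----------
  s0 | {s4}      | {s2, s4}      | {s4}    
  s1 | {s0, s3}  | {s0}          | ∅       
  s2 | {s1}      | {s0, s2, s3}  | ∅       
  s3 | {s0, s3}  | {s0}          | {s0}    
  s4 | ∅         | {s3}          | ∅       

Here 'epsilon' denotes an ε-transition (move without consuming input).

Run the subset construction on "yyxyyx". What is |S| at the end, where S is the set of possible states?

4

Start: ε-closure({s0}) = {s0, s4}.
Read 'y': s0→{s2, s4}, s4→{s3}; union {s2, s3, s4}; ε-closure = {s0, s2, s3, s4}.
Read 'y': s0→{s2, s4}, s2→{s0, s2, s3}, s3→{s0}, s4→{s3}; now {s0, s2, s3, s4}.
Read 'x': s0→{s4}, s2→{s1}, s3→{s0, s3}, s4→∅; now {s0, s1, s3, s4}.
Read 'y': s0→{s2, s4}, s1→{s0}, s3→{s0}, s4→{s3}; now {s0, s2, s3, s4}.
Read 'y': s0→{s2, s4}, s2→{s0, s2, s3}, s3→{s0}, s4→{s3}; now {s0, s2, s3, s4}.
Read 'x': s0→{s4}, s2→{s1}, s3→{s0, s3}, s4→∅; now {s0, s1, s3, s4}.
That set has 4 states.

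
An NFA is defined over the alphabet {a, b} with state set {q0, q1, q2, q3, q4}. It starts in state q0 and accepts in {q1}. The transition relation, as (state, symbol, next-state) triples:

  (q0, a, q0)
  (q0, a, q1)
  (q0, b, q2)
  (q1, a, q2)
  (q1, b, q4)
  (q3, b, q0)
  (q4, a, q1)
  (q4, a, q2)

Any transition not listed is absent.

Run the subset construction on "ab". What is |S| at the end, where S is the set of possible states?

Start in {q0}.
Read 'a': {q0} → {q0, q1}.
Read 'b': {q0, q1} → {q2, q4}.
That set has 2 states.

2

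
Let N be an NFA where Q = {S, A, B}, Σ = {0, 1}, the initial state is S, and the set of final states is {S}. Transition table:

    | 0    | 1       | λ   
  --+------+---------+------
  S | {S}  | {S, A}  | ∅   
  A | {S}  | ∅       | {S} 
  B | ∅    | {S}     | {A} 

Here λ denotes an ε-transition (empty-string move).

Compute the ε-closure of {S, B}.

Begin with {S, B}.
ε-move B → A; add A.

{S, A, B}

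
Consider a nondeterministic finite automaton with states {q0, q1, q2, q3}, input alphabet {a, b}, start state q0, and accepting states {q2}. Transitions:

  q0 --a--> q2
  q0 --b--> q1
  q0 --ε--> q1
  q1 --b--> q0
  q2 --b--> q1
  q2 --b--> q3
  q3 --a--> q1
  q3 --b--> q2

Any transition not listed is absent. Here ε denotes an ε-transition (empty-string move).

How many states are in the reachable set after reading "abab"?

2

Start: ε-closure({q0}) = {q0, q1}.
Read 'a': q0→{q2}, q1→∅; now {q2}.
Read 'b': q2→{q1, q3}; now {q1, q3}.
Read 'a': q1→∅, q3→{q1}; now {q1}.
Read 'b': q1→{q0}; union {q0}; ε-closure = {q0, q1}.
That set has 2 states.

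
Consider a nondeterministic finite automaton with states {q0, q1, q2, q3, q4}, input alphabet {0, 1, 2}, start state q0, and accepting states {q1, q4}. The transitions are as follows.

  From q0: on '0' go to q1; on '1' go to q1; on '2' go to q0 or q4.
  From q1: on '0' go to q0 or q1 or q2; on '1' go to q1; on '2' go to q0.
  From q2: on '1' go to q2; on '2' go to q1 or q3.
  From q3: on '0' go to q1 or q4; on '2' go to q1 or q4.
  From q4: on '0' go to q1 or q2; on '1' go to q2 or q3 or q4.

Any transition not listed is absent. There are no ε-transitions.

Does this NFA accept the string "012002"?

Start in {q0}.
Read '0': q0→{q1}; now {q1}.
Read '1': q1→{q1}; now {q1}.
Read '2': q1→{q0}; now {q0}.
Read '0': q0→{q1}; now {q1}.
Read '0': q1→{q0, q1, q2}; now {q0, q1, q2}.
Read '2': q0→{q0, q4}, q1→{q0}, q2→{q1, q3}; now {q0, q1, q3, q4}.
The final set {q0, q1, q3, q4} contains the accepting states q1, q4.

Yes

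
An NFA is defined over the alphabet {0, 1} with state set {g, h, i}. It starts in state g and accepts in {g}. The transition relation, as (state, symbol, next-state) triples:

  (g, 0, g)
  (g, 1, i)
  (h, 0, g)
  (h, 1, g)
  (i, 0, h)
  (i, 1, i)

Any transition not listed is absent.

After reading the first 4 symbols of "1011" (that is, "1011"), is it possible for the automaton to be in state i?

Yes

Start in {g}.
Read '1': {g} → {i}.
Read '0': {i} → {h}.
Read '1': {h} → {g}.
Read '1': {g} → {i}.
State i is in {i}.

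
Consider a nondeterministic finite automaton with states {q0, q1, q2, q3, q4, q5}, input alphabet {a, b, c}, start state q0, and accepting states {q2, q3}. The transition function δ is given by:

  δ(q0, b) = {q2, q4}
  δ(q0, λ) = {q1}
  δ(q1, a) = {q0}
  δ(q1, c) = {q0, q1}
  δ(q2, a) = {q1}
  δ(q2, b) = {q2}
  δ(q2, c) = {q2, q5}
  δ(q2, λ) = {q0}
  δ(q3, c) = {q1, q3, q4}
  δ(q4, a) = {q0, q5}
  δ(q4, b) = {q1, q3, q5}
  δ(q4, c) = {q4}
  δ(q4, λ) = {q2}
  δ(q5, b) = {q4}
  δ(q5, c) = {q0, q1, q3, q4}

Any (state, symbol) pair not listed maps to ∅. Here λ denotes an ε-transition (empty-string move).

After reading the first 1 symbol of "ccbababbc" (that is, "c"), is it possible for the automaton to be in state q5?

Start: ε-closure({q0}) = {q0, q1}.
Read 'c': {q0, q1} → {q0, q1}.
State q5 is not in {q0, q1}.

No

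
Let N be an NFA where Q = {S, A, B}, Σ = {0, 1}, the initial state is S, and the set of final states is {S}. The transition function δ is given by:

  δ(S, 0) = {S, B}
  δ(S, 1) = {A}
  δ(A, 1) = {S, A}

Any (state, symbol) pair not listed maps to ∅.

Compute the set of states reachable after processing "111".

Start in {S}.
Read '1': {S} → {A}.
Read '1': {A} → {S, A}.
Read '1': {S, A} → {S, A}.

{S, A}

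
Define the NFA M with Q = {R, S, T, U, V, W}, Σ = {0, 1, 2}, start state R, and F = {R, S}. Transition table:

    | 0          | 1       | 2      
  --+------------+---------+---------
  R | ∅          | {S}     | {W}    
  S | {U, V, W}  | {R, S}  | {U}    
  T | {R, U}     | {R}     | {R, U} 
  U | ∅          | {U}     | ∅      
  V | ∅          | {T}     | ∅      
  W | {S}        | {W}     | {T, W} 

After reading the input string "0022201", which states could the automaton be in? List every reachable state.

∅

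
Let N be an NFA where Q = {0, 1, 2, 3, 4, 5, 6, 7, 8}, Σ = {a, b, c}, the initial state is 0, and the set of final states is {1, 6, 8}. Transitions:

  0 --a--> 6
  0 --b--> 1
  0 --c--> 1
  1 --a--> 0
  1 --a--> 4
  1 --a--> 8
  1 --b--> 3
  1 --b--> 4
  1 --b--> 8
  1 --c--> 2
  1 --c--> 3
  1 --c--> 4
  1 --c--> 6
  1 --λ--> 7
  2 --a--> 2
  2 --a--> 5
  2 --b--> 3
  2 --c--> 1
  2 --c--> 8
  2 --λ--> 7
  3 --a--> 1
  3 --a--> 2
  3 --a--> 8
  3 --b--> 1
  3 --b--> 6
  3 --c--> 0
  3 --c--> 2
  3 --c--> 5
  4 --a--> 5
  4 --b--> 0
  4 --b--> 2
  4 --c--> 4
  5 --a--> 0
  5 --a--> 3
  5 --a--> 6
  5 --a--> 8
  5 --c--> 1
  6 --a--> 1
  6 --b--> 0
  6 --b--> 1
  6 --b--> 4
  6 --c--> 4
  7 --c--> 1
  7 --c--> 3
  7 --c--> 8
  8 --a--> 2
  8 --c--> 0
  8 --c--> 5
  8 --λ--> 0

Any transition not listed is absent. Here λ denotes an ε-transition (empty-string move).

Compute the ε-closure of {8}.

{0, 8}

Begin with {8}.
ε-move 8 → 0; add 0.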